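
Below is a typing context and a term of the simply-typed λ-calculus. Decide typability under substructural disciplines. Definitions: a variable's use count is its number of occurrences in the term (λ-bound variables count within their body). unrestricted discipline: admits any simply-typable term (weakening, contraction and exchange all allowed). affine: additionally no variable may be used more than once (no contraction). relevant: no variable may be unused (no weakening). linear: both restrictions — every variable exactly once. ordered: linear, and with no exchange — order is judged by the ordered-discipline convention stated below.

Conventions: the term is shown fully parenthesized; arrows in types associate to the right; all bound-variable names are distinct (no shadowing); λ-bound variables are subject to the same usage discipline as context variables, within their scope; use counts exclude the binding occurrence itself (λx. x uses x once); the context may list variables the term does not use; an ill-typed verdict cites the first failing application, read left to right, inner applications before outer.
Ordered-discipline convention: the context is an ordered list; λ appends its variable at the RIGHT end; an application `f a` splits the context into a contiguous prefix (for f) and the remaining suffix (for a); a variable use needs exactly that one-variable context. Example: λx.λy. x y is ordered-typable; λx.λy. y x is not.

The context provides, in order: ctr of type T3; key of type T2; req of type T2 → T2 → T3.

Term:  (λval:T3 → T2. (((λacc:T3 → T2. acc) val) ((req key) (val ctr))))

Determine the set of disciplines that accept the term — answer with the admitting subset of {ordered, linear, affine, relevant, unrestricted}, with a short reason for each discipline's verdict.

admitting disciplines: relevant, unrestricted
counts: ctr: 1×, key: 1×, req: 1×, val (bound): 2×, acc (bound): 1×
use order (left to right): acc, val, req, key, val, ctr
typing: well-typed at (T3 → T2) → T2
ordered ✗ (uses contraction: val ×2)
linear ✗ (uses contraction: val ×2)
affine ✗ (uses contraction: val ×2)
relevant ✓ (none of ctr, key, req, val, acc goes unused)
unrestricted ✓ (well-typed at (T3 → T2) → T2; no restrictions here)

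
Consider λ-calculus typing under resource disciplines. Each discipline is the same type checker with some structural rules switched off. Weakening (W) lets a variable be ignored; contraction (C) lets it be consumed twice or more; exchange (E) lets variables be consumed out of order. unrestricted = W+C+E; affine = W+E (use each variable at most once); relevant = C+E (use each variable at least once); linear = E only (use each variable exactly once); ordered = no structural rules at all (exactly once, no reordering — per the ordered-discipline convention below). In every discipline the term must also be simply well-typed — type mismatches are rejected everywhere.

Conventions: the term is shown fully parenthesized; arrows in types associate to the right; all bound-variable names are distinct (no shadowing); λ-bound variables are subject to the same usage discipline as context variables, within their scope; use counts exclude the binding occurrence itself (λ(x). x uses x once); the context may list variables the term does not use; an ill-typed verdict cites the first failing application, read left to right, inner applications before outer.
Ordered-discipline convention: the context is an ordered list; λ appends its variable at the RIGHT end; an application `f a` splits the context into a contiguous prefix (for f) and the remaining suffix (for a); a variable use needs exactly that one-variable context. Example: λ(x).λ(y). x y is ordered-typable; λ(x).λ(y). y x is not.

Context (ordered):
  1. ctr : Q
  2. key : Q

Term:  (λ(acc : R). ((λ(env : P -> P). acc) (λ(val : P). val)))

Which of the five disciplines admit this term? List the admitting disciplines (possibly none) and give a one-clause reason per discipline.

accepted by: affine, unrestricted
variable uses: ctr: 0, key: 0, acc (bound): 1, env (bound): 0, val (bound): 1
uses in reading order: acc, val
typing: well-typed at R -> R
ordered: ✗ — ctr, key, env left unused
linear: ✗ — ctr, key, env left unused
affine: ✓ — no duplicate uses among ctr, key, acc, env, val
relevant: ✗ — ctr, key, env left unused
unrestricted: ✓ — typability at R -> R is all that's needed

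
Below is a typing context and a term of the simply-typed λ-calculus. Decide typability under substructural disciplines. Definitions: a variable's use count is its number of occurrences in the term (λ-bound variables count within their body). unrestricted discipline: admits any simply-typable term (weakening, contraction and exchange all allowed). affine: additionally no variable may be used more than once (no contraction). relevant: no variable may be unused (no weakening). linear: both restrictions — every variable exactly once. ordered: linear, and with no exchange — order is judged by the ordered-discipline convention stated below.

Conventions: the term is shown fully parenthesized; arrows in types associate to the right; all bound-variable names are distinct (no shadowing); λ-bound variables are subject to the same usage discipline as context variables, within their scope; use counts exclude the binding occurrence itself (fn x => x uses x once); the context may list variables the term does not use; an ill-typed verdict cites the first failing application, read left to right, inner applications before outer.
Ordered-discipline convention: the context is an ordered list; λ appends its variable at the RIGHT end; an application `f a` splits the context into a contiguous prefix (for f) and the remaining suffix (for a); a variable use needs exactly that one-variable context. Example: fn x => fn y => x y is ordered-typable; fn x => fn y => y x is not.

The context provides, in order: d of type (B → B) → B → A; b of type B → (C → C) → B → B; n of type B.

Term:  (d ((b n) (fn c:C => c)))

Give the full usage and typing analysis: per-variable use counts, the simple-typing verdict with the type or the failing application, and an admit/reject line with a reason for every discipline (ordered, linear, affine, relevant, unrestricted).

counts: d=1, b=1, n=1, c (bound)=1
order of uses: d, b, n, c
typing: the term checks, with type B → A
ordered ✓ (d, b, n, c: once each, no exchange needed)
linear ✓ (each of d, b, n, c used exactly once)
affine ✓ (no duplicate uses among d, b, n, c)
relevant ✓ (none of d, b, n, c goes unused)
unrestricted ✓ (well-typed at B → A; no restrictions here)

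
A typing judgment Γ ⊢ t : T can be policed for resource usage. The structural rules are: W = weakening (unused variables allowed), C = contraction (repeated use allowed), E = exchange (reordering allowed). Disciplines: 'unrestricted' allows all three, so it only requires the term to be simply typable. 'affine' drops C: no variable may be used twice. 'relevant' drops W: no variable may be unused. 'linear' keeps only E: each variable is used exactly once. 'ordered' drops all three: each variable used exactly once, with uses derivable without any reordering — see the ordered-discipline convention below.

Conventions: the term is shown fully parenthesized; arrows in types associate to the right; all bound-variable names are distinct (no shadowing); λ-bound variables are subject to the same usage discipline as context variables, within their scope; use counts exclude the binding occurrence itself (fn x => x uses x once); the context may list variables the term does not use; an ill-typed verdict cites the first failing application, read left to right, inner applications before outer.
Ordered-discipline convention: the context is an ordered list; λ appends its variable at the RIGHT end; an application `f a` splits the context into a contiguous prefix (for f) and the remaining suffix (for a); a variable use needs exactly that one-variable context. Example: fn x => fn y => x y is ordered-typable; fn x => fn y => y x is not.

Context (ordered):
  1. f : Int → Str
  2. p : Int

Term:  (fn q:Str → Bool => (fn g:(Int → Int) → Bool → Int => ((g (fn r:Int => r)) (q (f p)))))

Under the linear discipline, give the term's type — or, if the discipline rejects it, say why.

term : (Str → Bool) → ((Int → Int) → Bool → Int) → Int
counts: f: 1; p: 1; q (bound): 1; g (bound): 1; r (bound): 1
use order (left to right): g, r, q, f, p
typing: well-typed at (Str → Bool) → ((Int → Int) → Bool → Int) → Int
per-discipline verdicts: ordered ✗, linear ✓, affine ✓, relevant ✓, unrestricted ✓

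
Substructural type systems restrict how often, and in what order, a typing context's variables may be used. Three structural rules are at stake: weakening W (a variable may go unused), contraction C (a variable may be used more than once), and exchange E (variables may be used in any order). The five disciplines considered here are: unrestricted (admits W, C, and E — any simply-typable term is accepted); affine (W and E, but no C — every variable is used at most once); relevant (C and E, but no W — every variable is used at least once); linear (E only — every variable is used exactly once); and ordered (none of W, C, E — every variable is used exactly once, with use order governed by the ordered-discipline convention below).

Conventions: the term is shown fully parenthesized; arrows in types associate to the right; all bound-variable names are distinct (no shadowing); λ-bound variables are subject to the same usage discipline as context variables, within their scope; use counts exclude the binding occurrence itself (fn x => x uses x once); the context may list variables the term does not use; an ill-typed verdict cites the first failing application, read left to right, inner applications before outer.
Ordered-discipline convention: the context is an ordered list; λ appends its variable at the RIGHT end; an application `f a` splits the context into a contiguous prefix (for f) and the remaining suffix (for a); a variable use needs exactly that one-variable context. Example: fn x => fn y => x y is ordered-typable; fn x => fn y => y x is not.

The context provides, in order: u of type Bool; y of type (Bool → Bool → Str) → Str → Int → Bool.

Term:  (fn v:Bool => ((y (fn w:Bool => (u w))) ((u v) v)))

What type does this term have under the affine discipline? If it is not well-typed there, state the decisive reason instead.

not well-typed under affine — the type mismatch rejects it
variable uses: u: 2×; y: 1×; v [bound]: 2×; w [bound]: 1×
order of uses: y, u, w, u, v, v
typing: ill-typed: non-arrow in function slot: Bool
summary: ordered ✗ · linear ✗ · affine ✗ · relevant ✗ · unrestricted ✗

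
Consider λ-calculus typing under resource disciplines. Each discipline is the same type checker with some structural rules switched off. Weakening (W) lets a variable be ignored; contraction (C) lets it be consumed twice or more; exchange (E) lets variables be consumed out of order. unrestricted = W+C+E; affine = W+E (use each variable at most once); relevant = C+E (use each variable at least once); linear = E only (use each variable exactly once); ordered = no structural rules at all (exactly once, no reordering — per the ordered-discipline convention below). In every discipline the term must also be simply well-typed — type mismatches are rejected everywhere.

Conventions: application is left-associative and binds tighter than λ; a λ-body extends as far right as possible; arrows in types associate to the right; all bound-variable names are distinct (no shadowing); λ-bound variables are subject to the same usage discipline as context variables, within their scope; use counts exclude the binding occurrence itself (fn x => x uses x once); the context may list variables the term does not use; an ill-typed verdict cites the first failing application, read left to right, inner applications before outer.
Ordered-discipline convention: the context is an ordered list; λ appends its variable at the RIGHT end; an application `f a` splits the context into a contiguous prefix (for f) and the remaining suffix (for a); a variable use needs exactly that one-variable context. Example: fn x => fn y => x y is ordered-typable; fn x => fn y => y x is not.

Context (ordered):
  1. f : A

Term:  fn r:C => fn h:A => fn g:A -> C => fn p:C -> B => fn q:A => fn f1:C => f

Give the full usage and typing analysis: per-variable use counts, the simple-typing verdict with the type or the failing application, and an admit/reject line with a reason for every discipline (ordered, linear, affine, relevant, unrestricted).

variable uses: f: 1×, r (bound): 0×, h (bound): 0×, g (bound): 0×, p (bound): 0×, q (bound): 0×, f1 (bound): 0×
left-to-right use order: f
typing: well-typed — term : C -> A -> (A -> C) -> (C -> B) -> A -> C -> A
ordered: ✗, unused: r, h, g, p, q, f1 — weakening required
linear: ✗, unused: r, h, g, p, q, f1 — weakening required
affine: ✓, f, r, h, g, p, q, f1: no repeats, contraction unneeded
relevant: ✗, unused: r, h, g, p, q, f1 — weakening required
unrestricted: ✓, typability at C -> A -> (A -> C) -> (C -> B) -> A -> C -> A is all that's needed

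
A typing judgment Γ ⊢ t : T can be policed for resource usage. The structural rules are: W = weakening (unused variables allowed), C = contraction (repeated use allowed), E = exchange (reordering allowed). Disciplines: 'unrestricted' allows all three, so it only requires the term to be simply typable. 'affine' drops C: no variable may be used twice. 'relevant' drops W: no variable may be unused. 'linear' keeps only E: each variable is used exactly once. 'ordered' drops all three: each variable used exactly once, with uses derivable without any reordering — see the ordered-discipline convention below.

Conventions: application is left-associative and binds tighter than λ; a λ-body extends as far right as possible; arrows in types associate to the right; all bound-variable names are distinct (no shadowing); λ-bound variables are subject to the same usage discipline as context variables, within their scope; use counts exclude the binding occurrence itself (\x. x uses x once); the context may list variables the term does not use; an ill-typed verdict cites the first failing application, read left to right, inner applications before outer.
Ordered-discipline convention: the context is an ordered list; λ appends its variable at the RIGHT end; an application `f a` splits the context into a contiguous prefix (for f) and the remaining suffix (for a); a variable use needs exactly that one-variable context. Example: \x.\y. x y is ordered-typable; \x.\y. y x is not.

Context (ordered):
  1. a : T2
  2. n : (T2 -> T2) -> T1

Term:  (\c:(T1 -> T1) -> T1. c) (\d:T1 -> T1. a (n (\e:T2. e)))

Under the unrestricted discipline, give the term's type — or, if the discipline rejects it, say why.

not well-typed under unrestricted — a type mismatch blocks all five
usage: a=1, n=1, c (bound)=1, d (bound)=0, e (bound)=1
use order (left to right): c, a, n, e
typing: ill-typed: applying a non-function (T2)
per-discipline verdicts: ordered ✗, linear ✗, affine ✗, relevant ✗, unrestricted ✗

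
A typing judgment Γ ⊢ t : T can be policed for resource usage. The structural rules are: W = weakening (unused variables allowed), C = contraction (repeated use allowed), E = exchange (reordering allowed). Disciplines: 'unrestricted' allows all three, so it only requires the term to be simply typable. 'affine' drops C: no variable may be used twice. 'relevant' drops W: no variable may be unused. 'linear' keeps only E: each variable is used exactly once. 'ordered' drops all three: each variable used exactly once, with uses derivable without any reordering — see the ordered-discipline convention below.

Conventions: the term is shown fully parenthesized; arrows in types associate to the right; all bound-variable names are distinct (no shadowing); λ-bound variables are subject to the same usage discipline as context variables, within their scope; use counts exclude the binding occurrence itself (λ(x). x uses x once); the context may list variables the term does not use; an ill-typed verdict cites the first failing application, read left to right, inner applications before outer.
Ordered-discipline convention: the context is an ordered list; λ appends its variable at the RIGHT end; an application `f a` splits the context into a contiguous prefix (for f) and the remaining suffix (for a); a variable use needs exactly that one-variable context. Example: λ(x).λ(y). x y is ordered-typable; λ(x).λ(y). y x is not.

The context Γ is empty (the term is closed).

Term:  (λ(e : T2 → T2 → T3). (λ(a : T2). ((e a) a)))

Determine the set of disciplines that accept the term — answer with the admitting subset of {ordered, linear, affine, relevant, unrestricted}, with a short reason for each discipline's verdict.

admitted by: relevant, unrestricted
usage: e (λ-bound)=1; a (λ-bound)=2
use order (left to right): e, a, a
typing: the term checks, with type (T2 → T2 → T3) → T2 → T3
ordered: ✗, repeated use of a ×2
linear: ✗, repeated use of a ×2
affine: ✗, repeated use of a ×2
relevant: ✓, e, a: all used, weakening unneeded
unrestricted: ✓, simply typable at (T2 → T2 → T3) → T2 → T3; W, C, E all held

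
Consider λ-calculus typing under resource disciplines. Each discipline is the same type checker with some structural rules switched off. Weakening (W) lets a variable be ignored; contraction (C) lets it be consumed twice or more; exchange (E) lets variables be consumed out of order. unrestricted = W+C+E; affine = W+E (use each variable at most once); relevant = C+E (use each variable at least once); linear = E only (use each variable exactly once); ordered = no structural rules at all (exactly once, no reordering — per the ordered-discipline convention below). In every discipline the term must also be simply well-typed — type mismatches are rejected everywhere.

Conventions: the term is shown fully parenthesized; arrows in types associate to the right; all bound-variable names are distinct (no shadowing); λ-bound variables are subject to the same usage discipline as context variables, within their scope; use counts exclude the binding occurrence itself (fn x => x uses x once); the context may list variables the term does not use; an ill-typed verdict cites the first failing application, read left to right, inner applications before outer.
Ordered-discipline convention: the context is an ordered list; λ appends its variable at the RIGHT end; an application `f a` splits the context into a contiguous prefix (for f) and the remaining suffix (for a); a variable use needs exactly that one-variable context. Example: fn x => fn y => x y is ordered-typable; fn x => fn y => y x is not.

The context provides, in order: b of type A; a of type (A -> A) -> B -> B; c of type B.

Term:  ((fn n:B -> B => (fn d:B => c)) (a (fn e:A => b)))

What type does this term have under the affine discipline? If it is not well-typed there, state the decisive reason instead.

term : B -> B
counts: b: 1×, a: 1×, c: 1×, n (bound): 0×, d (bound): 0×, e (bound): 0×
left-to-right use order: c, a, b
typing: ✓ — B -> B
summary: ordered ✗; linear ✗; affine ✓; relevant ✗; unrestricted ✓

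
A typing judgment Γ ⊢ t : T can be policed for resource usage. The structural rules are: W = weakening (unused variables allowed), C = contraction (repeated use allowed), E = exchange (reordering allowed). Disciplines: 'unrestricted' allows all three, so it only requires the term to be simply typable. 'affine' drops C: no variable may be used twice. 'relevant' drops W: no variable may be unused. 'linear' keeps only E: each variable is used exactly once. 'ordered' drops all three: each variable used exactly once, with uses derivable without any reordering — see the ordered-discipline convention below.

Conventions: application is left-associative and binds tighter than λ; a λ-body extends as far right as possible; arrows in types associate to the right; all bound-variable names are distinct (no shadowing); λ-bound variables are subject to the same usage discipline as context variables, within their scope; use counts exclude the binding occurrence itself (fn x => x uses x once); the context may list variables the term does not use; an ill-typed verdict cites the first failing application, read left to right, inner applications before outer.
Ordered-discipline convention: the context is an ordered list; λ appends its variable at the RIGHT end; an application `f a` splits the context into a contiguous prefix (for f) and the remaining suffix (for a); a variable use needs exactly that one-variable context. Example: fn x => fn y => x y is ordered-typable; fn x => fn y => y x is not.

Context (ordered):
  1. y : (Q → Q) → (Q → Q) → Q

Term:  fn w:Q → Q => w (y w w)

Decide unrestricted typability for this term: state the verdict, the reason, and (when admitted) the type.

yes — typability at (Q → Q) → Q is all that's needed; term : (Q → Q) → Q
use counts: y: 1; w [bound]: 3
left-to-right use order: w, y, w, w
typing: ✓ — (Q → Q) → Q
summary: ordered ✗, linear ✗, affine ✗, relevant ✓, unrestricted ✓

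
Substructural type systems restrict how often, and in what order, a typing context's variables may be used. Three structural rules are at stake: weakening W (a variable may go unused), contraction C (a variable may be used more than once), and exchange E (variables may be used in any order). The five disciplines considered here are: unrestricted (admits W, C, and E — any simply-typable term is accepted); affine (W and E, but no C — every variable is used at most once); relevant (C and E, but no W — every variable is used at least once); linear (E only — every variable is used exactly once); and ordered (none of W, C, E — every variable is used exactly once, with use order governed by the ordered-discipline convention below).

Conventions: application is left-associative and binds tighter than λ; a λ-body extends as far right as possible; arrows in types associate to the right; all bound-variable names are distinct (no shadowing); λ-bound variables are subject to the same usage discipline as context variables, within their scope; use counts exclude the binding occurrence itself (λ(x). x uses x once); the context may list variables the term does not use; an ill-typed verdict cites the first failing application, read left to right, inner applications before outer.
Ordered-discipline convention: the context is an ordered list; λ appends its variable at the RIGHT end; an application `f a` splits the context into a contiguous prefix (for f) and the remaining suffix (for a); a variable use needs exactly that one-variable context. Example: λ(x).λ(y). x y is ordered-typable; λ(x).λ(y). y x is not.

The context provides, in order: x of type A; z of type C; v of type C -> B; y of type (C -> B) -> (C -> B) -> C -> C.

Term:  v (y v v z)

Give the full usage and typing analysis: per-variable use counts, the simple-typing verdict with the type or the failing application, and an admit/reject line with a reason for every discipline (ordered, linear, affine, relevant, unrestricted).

counts: x ×0; z ×1; v ×3; y ×1
use order (left to right): v, y, v, v, z
typing: well-typed at B
ordered: ✗ — needs contraction — v ×3; unused: x — weakening required
linear: ✗ — needs contraction — v ×3; unused: x — weakening required
affine: ✗ — needs contraction — v ×3
relevant: ✗ — unused: x — weakening required
unrestricted: ✓ — well-typed at B; no restrictions here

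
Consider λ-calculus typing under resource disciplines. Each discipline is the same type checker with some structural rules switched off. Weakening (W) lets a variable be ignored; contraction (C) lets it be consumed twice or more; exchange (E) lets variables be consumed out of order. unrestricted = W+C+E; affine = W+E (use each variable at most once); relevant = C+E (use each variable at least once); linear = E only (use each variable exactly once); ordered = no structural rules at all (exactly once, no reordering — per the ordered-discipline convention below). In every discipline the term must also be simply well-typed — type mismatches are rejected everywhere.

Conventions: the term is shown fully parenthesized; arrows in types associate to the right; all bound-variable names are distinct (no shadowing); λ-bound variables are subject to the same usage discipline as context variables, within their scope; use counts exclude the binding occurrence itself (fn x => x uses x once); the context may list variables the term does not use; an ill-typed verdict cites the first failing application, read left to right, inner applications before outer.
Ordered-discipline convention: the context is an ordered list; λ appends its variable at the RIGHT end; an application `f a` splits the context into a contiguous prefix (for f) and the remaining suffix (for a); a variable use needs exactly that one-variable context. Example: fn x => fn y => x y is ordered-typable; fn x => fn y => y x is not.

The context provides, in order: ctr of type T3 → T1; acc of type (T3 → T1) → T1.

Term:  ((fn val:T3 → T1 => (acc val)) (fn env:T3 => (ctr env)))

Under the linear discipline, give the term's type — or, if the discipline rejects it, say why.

term : T1
usage: ctr: 1, acc: 1, val [bound]: 1, env [bound]: 1
uses in reading order: acc, val, ctr, env
typing: ✓ — T1
per-discipline verdicts: ordered ✗, linear ✓, affine ✓, relevant ✓, unrestricted ✓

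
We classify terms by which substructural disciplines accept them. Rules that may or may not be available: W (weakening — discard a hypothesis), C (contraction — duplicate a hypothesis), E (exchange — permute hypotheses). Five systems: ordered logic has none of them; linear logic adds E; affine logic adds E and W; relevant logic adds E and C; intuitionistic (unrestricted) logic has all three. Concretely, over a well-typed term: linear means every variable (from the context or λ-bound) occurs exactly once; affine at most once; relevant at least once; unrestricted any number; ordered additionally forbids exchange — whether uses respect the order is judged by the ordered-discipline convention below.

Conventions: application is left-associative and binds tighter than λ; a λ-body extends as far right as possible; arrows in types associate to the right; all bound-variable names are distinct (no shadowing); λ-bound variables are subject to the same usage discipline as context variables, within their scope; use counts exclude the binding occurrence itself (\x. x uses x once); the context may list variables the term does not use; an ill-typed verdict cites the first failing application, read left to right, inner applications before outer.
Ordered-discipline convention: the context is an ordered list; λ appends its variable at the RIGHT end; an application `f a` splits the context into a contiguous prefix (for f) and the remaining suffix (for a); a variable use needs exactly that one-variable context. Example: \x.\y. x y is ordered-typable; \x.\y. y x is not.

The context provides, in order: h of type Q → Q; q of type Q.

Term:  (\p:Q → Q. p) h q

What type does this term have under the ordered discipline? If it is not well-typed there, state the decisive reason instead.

term : Q
usage: h: 1; q: 1; p (λ-bound): 1
uses in reading order: p, h, q
typing: well-typed — term : Q
per-discipline verdicts: ordered ✓ · linear ✓ · affine ✓ · relevant ✓ · unrestricted ✓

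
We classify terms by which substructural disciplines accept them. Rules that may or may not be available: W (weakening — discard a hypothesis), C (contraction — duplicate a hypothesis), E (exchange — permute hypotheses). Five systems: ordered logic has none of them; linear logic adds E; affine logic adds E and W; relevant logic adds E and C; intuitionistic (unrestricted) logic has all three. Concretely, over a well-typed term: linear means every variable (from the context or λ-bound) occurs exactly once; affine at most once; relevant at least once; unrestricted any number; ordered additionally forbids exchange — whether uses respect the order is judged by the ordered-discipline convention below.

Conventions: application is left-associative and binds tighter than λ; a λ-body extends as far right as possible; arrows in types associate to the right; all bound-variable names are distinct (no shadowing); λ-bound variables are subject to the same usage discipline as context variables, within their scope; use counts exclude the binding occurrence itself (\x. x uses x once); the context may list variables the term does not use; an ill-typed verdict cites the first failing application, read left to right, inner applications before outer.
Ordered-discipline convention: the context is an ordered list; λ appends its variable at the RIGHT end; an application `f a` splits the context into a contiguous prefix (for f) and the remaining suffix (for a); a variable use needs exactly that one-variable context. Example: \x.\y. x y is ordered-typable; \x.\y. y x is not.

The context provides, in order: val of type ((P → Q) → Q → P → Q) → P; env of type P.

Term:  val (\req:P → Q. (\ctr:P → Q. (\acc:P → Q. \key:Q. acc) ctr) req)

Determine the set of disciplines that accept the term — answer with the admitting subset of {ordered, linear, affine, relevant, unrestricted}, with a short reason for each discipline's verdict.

accepted by: affine, unrestricted
counts: val ×1; env ×0; req (λ-bound) ×1; ctr (λ-bound) ×1; acc (λ-bound) ×1; key (λ-bound) ×0
use order (left to right): val, acc, ctr, req
typing: well-typed at P
ordered: ✗ — needs weakening: env, key unused
linear: ✗ — needs weakening: env, key unused
affine: ✓ — at most one use each (val, env, req, ctr, acc, key)
relevant: ✗ — needs weakening: env, key unused
unrestricted: ✓ — well-typed at P; no restrictions here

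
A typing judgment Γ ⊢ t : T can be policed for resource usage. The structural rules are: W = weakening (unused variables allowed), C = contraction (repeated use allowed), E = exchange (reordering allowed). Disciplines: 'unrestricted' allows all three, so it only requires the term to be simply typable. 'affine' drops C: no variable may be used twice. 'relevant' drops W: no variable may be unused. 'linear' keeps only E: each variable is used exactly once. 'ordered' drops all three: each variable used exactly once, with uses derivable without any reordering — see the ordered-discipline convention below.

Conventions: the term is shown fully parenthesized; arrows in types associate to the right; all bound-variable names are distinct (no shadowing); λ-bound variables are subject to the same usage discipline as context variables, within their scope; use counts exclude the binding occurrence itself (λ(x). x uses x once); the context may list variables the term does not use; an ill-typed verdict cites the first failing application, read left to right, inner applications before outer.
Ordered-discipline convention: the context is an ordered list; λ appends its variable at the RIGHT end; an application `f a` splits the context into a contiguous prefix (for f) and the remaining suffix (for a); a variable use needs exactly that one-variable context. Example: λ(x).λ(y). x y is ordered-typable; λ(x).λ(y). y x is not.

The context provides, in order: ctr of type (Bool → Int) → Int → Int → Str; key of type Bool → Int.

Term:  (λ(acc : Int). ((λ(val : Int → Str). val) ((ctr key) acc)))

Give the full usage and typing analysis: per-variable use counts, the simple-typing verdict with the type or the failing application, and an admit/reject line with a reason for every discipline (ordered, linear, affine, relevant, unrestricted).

counts: ctr: 1×, key: 1×, acc (λ-bound): 1×, val (λ-bound): 1×
left-to-right use order: val, ctr, key, acc
typing: well-typed at Int → Int → Str
ordered: ✓ — single-use (ctr, key, acc, val), ordered derivation ok
linear: ✓ — single use per variable (ctr, key, acc, val)
affine: ✓ — ctr, key, acc, val: no repeats, contraction unneeded
relevant: ✓ — ctr, key, acc, val: all used, weakening unneeded
unrestricted: ✓ — typability at Int → Int → Str is all that's needed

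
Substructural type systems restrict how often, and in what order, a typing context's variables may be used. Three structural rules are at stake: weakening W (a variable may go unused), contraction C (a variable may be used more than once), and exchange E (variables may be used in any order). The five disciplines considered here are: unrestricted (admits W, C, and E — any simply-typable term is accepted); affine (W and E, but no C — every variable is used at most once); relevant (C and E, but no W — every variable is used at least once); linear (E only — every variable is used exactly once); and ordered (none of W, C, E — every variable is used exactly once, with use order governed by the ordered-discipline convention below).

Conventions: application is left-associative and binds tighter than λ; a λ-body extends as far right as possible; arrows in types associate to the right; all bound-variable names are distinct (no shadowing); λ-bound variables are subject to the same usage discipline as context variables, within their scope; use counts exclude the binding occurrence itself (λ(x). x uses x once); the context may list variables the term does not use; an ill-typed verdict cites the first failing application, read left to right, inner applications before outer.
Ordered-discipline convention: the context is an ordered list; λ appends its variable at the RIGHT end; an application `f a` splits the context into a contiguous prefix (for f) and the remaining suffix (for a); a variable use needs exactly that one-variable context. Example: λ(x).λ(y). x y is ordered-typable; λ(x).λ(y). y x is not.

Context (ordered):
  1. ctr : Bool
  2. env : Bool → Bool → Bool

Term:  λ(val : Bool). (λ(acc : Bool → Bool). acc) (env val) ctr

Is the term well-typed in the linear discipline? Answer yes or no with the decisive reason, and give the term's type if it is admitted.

yes — single use per variable (ctr, env, val, acc); term : Bool → Bool
use counts: ctr ×1; env ×1; val (λ-bound) ×1; acc (λ-bound) ×1
use order (left to right): acc, env, val, ctr
typing: well-typed — term : Bool → Bool
per-discipline verdicts: ordered ✗; linear ✓; affine ✓; relevant ✓; unrestricted ✓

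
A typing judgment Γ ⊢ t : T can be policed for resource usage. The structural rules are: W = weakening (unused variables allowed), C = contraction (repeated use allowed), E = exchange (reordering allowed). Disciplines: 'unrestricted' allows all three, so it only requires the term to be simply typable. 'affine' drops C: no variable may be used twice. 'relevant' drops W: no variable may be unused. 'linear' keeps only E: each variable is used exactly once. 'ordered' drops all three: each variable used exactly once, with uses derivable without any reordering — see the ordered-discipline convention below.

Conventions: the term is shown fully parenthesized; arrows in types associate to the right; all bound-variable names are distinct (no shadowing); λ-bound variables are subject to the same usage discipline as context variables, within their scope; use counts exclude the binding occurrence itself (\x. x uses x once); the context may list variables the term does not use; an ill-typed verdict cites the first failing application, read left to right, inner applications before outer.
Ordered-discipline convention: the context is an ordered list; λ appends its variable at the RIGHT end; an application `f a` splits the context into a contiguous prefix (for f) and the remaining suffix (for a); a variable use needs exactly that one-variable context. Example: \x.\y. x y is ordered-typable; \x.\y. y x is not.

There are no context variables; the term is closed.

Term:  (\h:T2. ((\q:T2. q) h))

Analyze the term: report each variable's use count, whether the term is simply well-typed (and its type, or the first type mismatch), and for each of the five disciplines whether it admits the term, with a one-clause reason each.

usage: h (bound): 1×, q (bound): 1×
uses in reading order: q, h
typing: well-typed at T2 -> T2
ordered: ✓, single-use (h, q), ordered derivation ok
linear: ✓, exactly-once usage across h, q
affine: ✓, h, q: no repeats, contraction unneeded
relevant: ✓, at least one use each (h, q)
unrestricted: ✓, type-checks (T2 -> T2) and nothing is barred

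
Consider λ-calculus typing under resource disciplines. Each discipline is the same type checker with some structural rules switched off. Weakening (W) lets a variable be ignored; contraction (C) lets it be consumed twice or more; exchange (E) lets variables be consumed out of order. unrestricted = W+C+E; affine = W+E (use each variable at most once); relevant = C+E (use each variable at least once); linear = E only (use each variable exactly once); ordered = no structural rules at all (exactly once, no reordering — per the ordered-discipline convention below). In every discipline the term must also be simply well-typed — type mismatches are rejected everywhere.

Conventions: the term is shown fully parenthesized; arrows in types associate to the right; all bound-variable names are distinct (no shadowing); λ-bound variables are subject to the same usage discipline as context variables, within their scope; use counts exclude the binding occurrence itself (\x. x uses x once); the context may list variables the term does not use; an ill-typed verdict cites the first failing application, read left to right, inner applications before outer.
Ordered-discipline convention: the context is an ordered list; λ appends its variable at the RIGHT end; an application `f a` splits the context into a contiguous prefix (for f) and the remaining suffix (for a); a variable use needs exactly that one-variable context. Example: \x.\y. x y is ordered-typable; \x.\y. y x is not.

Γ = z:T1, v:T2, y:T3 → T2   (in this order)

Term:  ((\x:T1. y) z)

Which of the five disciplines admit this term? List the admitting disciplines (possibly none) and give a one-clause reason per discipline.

admitting disciplines: affine, unrestricted
counts: z: 1×; v: 0×; y: 1×; x (λ-bound): 0×
order of uses: y, z
typing: the term checks, with type T3 → T2
ordered: ✗ — v, x never used (weakening)
linear: ✗ — v, x never used (weakening)
affine: ✓ — z, v, y, x: no repeats, contraction unneeded
relevant: ✗ — v, x never used (weakening)
unrestricted: ✓ — well-typed at T3 → T2; no restrictions here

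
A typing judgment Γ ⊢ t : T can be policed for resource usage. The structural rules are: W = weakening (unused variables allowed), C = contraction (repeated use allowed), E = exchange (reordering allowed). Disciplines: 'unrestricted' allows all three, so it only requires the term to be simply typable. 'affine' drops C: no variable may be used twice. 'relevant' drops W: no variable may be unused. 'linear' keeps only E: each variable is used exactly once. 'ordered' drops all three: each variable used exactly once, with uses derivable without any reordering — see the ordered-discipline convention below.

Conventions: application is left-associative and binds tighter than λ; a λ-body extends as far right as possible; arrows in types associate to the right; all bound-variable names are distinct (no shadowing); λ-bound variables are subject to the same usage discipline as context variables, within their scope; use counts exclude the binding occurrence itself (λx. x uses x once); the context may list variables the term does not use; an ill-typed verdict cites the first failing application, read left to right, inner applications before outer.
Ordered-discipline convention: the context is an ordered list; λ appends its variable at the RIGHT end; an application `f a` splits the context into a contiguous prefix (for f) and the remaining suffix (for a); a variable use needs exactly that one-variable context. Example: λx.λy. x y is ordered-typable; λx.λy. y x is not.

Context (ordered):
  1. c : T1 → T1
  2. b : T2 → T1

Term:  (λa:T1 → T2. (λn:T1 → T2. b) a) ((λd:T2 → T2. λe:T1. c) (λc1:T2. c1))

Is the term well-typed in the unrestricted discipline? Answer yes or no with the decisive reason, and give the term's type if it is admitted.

no — not simply typable
use counts: c: 1; b: 1; a [bound]: 1; n [bound]: 0; d [bound]: 0; e [bound]: 0; c1 [bound]: 1
left-to-right use order: b, a, c, c1
typing: ill-typed: argument of type T1 → T1 → T1 where T1 → T2 is required
all disciplines: ordered ✗ · linear ✗ · affine ✗ · relevant ✗ · unrestricted ✗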